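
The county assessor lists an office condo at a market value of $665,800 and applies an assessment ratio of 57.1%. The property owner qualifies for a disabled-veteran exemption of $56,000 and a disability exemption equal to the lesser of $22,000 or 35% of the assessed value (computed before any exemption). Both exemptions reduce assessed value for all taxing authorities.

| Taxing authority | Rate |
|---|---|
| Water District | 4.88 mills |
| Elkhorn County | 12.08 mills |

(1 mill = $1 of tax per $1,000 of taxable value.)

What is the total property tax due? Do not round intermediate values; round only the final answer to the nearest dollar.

Assessed value = $665,800 × 0.571 = $380,171.8
Disability exemption = min($22,000, 35% × $380,171.8) = min($22,000, $133,060.13) = $22,000 (dollar cap binds)
Taxable value = $380,171.8 − $56,000 − $22,000 = $302,171.8
Water District: $302,171.8 × 0.00488 = $1,474.598384
Elkhorn County: $302,171.8 × 0.01208 = $3,650.235344
Total = $5,124.833728

$5,125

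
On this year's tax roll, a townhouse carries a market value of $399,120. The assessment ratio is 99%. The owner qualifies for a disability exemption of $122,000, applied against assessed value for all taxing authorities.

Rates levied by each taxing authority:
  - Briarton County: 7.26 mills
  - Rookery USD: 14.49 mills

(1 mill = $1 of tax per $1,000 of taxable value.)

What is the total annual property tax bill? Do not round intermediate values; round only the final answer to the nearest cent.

Assessed value = $399,120 × 0.99 = $395,128.8
Taxable value = $395,128.8 − $122,000 = $273,128.8
Briarton County: $273,128.8 × 0.00726 = $1,982.915088
Rookery USD: $273,128.8 × 0.01449 = $3,957.636312
Total = $1,982.915088 + $3,957.636312 = $5,940.5514

$5,940.55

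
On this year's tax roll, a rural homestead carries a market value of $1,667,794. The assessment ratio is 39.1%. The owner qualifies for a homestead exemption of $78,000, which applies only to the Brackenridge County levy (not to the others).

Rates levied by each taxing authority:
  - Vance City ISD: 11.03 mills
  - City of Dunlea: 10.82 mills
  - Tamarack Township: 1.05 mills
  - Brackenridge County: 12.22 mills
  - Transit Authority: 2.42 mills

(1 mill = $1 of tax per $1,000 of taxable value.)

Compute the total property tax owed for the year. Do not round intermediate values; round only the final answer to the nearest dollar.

$23,527

Assessed value = $1,667,794 × 0.391 = $652,107.454
Vance City ISD: $652,107.454 × 0.01103 = $7,192.74521762
City of Dunlea: $652,107.454 × 0.01082 = $7,055.80265228
Tamarack Township: $652,107.454 × 0.00105 = $684.7128267
Brackenridge County: ($652,107.454 − $78,000) × 0.01222 = $574,107.454 × 0.01222 = $7,015.59308788
Transit Authority: $652,107.454 × 0.00242 = $1,578.10003868
Total = $23,526.95382316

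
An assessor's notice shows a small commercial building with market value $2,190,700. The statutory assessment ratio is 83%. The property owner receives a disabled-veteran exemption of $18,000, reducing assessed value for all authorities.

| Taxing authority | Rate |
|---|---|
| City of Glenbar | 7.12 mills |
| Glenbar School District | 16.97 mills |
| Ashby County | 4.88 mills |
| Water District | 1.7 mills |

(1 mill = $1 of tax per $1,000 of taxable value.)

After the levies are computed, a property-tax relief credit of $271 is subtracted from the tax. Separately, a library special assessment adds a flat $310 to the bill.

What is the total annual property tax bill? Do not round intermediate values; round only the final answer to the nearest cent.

$55,253.62

Assessed value = $2,190,700 × 0.83 = $1,818,281
Taxable value = $1,818,281 − $18,000 = $1,800,281
City of Glenbar: $1,800,281 × 0.00712 = $12,818.00072
Glenbar School District: $1,800,281 × 0.01697 = $30,550.76857
Ashby County: $1,800,281 × 0.00488 = $8,785.37128
Water District: $1,800,281 × 0.0017 = $3,060.4777
Levies subtotal = $55,214.61827
After credit = $55,214.61827 − $271 = $54,943.61827
Total = $54,943.61827 + $310 = $55,253.61827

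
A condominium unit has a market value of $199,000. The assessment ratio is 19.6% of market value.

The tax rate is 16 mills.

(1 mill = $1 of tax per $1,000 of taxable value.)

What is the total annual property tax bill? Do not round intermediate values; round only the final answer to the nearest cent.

$624.06

Assessed value = $199,000 × 0.196 = $39,004
Tax = $39,004 × 0.016 = $624.064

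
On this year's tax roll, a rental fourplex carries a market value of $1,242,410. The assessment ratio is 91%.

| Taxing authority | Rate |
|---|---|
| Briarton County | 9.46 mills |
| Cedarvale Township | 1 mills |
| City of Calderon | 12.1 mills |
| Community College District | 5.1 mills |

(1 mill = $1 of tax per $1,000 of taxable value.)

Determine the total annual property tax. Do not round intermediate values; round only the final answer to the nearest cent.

$31,272.21

Assessed value = $1,242,410 × 0.91 = $1,130,593.1
Briarton County: $1,130,593.1 × 0.00946 = $10,695.410726
Cedarvale Township: $1,130,593.1 × 0.001 = $1,130.5931
City of Calderon: $1,130,593.1 × 0.0121 = $13,680.17651
Community College District: $1,130,593.1 × 0.0051 = $5,766.02481
Total = $10,695.410726 + $1,130.5931 + $13,680.17651 + $5,766.02481 = $31,272.205146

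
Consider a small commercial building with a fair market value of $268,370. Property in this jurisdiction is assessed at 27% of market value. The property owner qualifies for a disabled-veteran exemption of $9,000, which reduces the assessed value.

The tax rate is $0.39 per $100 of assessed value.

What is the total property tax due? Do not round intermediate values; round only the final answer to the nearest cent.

$247.49

Assessed value = $268,370 × 0.27 = $72,459.9
Taxable value = $72,459.9 − $9,000 = $63,459.9
Tax = $63,459.9 × 0.0039 = $247.49361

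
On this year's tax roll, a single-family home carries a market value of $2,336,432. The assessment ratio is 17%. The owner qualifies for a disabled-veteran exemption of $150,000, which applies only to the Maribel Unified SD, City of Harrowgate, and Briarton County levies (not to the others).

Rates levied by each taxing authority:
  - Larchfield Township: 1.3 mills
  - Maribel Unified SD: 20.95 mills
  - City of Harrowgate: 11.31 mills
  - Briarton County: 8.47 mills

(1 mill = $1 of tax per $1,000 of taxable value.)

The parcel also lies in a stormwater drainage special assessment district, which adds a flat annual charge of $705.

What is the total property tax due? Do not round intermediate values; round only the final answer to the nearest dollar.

Assessed value = $2,336,432 × 0.17 = $397,193.44
Larchfield Township: $397,193.44 × 0.0013 = $516.351472
Maribel Unified SD: ($397,193.44 − $150,000) × 0.02095 = $247,193.44 × 0.02095 = $5,178.702568
City of Harrowgate: ($397,193.44 − $150,000) × 0.01131 = $247,193.44 × 0.01131 = $2,795.7578064
Briarton County: ($397,193.44 − $150,000) × 0.00847 = $247,193.44 × 0.00847 = $2,093.7284368
Levies subtotal = $10,584.5402832
Total = $10,584.5402832 + $705 = $11,289.5402832

$11,290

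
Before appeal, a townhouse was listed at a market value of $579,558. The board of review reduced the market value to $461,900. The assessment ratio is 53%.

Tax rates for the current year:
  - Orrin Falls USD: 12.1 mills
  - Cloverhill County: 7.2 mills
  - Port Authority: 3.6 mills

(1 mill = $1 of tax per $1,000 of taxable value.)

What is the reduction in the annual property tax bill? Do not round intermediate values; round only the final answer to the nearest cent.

Old assessed value = $579,558 × 0.53 = $307,165.74
New assessed value = $461,900 × 0.53 = $244,807
Combined rate = 0.0121 + 0.0072 + 0.0036 = 0.0229
Old tax = $307,165.74 × 0.0229 = $7,034.095446
New tax = $244,807 × 0.0229 = $5,606.0803
Reduction = $7,034.095446 − $5,606.0803 = $1,428.015146

$1,428.02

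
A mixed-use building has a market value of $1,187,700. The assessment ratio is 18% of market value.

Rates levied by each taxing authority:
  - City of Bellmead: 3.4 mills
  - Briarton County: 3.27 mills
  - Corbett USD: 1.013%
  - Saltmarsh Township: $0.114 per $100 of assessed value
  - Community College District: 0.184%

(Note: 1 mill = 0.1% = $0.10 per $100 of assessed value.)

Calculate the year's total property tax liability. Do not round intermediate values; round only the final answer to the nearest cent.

$4,228.69

Assessed value = $1,187,700 × 0.18 = $213,786
City of Bellmead: $213,786 × 0.0034 = $726.8724
Briarton County: $213,786 × 0.00327 = $699.08022
Corbett USD: $213,786 × 0.01013 = $2,165.65218
Saltmarsh Township: $213,786 × 0.00114 = $243.71604
Community College District: $213,786 × 0.00184 = $393.36624
Total = $4,228.68708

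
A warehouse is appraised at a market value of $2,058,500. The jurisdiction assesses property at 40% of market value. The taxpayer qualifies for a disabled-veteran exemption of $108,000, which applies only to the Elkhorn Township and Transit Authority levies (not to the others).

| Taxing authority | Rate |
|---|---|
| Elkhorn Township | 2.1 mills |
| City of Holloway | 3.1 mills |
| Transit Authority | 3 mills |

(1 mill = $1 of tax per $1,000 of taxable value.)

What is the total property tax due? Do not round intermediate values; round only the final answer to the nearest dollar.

Assessed value = $2,058,500 × 0.4 = $823,400
Elkhorn Township: ($823,400 − $108,000) × 0.0021 = $715,400 × 0.0021 = $1,502.34
City of Holloway: $823,400 × 0.0031 = $2,552.54
Transit Authority: ($823,400 − $108,000) × 0.003 = $715,400 × 0.003 = $2,146.2
Total = $6,201.08

$6,201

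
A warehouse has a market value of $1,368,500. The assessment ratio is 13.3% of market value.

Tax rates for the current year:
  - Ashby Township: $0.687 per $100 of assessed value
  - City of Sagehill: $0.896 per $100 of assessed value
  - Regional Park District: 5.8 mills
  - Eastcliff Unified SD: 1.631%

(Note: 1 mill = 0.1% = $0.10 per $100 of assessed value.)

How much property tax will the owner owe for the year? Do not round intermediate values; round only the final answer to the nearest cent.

Assessed value = $1,368,500 × 0.133 = $182,010.5
Ashby Township: $182,010.5 × 0.00687 = $1,250.412135
City of Sagehill: $182,010.5 × 0.00896 = $1,630.81408
Regional Park District: $182,010.5 × 0.0058 = $1,055.6609
Eastcliff Unified SD: $182,010.5 × 0.01631 = $2,968.591255
Total = $6,905.47837

$6,905.48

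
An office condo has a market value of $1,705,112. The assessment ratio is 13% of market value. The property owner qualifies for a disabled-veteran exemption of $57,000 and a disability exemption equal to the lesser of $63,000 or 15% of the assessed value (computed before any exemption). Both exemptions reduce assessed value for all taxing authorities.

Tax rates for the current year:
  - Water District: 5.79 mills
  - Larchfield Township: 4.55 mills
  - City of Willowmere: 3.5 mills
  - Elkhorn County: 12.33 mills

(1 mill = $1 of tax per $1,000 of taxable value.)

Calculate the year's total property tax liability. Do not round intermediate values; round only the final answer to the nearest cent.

$3,439.13

Assessed value = $1,705,112 × 0.13 = $221,664.56
Disability exemption = min($63,000, 15% × $221,664.56) = min($63,000, $33,249.684) = $33,249.684 (percentage binds)
Taxable value = $221,664.56 − $57,000 − $33,249.684 = $131,414.876
Water District: $131,414.876 × 0.00579 = $760.89213204
Larchfield Township: $131,414.876 × 0.00455 = $597.9376858
City of Willowmere: $131,414.876 × 0.0035 = $459.952066
Elkhorn County: $131,414.876 × 0.01233 = $1,620.34542108
Total = $3,439.12730492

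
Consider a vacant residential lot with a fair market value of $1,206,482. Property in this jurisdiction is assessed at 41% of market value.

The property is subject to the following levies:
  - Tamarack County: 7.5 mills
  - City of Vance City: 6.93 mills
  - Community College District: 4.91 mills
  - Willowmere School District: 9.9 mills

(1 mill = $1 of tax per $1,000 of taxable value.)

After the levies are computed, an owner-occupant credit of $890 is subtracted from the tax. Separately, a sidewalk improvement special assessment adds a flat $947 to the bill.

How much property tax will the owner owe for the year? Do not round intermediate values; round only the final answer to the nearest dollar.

$14,521

Assessed value = $1,206,482 × 0.41 = $494,657.62
Tamarack County: $494,657.62 × 0.0075 = $3,709.93215
City of Vance City: $494,657.62 × 0.00693 = $3,427.9773066
Community College District: $494,657.62 × 0.00491 = $2,428.7689142
Willowmere School District: $494,657.62 × 0.0099 = $4,897.110438
Levies subtotal = $14,463.7888088
After credit = $14,463.7888088 − $890 = $13,573.7888088
Total = $13,573.7888088 + $947 = $14,520.7888088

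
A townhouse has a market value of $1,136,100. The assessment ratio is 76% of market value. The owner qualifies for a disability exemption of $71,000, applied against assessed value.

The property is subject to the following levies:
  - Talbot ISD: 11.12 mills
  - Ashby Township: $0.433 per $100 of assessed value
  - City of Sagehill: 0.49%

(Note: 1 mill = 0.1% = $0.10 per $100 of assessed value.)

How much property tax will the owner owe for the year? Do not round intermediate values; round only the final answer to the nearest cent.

$16,126.07

Assessed value = $1,136,100 × 0.76 = $863,436
Taxable value = $863,436 − $71,000 = $792,436
Talbot ISD: $792,436 × 0.01112 = $8,811.88832
Ashby Township: $792,436 × 0.00433 = $3,431.24788
City of Sagehill: $792,436 × 0.0049 = $3,882.9364
Total = $16,126.0726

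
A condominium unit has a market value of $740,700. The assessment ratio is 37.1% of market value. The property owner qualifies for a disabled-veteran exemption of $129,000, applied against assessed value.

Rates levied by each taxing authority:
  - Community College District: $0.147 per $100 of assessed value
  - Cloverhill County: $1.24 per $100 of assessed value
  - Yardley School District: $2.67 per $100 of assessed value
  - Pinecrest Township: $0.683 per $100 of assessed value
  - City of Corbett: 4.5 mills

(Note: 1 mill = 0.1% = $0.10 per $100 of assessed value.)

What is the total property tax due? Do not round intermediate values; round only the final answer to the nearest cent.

Assessed value = $740,700 × 0.371 = $274,799.7
Taxable value = $274,799.7 − $129,000 = $145,799.7
Community College District: $145,799.7 × 0.00147 = $214.325559
Cloverhill County: $145,799.7 × 0.0124 = $1,807.91628
Yardley School District: $145,799.7 × 0.0267 = $3,892.85199
Pinecrest Township: $145,799.7 × 0.00683 = $995.811951
City of Corbett: $145,799.7 × 0.0045 = $656.09865
Total = $7,567.00443

$7,567.00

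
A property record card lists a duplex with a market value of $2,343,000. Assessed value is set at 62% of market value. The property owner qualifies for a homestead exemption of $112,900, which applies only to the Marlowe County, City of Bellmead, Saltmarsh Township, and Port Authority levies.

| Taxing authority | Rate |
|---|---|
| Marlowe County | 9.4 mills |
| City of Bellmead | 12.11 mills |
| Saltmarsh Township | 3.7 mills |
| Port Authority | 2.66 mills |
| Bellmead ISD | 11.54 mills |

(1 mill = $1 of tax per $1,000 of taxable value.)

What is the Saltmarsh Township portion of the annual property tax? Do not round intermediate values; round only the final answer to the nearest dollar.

Assessed value = $2,343,000 × 0.62 = $1,452,660
Saltmarsh Township taxable value = $1,452,660 − $112,900 = $1,339,760
Saltmarsh Township levy = $1,339,760 × 0.0037 = $4,957.112

$4,957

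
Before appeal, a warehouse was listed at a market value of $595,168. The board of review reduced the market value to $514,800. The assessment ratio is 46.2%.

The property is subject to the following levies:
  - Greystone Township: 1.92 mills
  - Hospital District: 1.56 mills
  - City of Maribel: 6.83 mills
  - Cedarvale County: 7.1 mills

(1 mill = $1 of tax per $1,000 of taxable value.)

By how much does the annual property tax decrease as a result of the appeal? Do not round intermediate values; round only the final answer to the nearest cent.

Old assessed value = $595,168 × 0.462 = $274,967.616
New assessed value = $514,800 × 0.462 = $237,837.6
Combined rate = 0.00192 + 0.00156 + 0.00683 + 0.0071 = 0.01741
Old tax = $274,967.616 × 0.01741 = $4,787.18619456
New tax = $237,837.6 × 0.01741 = $4,140.752616
Reduction = $4,787.18619456 − $4,140.752616 = $646.43357856

$646.43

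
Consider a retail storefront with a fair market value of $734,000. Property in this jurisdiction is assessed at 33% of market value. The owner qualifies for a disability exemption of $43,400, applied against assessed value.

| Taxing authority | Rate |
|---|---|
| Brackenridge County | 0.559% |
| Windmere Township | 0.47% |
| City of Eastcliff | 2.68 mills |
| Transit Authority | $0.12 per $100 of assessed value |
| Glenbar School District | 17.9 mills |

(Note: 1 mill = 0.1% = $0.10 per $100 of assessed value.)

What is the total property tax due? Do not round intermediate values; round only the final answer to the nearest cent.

Assessed value = $734,000 × 0.33 = $242,220
Taxable value = $242,220 − $43,400 = $198,820
Brackenridge County: $198,820 × 0.00559 = $1,111.4038
Windmere Township: $198,820 × 0.0047 = $934.454
City of Eastcliff: $198,820 × 0.00268 = $532.8376
Transit Authority: $198,820 × 0.0012 = $238.584
Glenbar School District: $198,820 × 0.0179 = $3,558.878
Total = $6,376.1574

$6,376.16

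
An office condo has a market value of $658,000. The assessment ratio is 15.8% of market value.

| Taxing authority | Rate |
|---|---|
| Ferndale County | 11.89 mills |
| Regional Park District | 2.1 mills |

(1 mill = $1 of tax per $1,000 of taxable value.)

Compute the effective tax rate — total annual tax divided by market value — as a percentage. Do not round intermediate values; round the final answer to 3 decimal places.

0.221%

Assessed value = $658,000 × 0.158 = $103,964
Ferndale County: $103,964 × 0.01189 = $1,236.13196
Regional Park District: $103,964 × 0.0021 = $218.3244
Total tax = $1,454.45636
Effective rate = $1,454.45636 ÷ $658,000 = 0.221% of market value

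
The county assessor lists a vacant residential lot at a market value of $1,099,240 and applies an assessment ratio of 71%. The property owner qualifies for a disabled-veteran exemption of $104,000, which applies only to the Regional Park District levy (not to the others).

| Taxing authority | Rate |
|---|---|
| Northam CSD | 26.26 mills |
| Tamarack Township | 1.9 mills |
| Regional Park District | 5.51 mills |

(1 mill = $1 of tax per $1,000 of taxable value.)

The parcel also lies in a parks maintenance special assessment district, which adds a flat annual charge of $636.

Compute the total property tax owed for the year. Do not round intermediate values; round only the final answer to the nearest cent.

Assessed value = $1,099,240 × 0.71 = $780,460.4
Northam CSD: $780,460.4 × 0.02626 = $20,494.890104
Tamarack Township: $780,460.4 × 0.0019 = $1,482.87476
Regional Park District: ($780,460.4 − $104,000) × 0.00551 = $676,460.4 × 0.00551 = $3,727.296804
Levies subtotal = $25,705.061668
Total = $25,705.061668 + $636 = $26,341.061668

$26,341.06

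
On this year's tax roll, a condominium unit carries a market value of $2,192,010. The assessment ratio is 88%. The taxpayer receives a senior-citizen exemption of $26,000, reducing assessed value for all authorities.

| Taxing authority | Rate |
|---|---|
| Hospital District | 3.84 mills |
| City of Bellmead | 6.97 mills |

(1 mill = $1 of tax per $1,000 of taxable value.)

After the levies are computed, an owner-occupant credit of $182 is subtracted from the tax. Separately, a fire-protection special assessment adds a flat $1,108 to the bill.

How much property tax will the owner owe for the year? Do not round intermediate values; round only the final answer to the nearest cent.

$21,497.09

Assessed value = $2,192,010 × 0.88 = $1,928,968.8
Taxable value = $1,928,968.8 − $26,000 = $1,902,968.8
Hospital District: $1,902,968.8 × 0.00384 = $7,307.400192
City of Bellmead: $1,902,968.8 × 0.00697 = $13,263.692536
Levies subtotal = $20,571.092728
After credit = $20,571.092728 − $182 = $20,389.092728
Total = $20,389.092728 + $1,108 = $21,497.092728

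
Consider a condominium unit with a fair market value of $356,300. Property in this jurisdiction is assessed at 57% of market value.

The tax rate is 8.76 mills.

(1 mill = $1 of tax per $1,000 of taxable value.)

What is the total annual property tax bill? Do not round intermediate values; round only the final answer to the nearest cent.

$1,779.08

Assessed value = $356,300 × 0.57 = $203,091
Tax = $203,091 × 0.00876 = $1,779.07716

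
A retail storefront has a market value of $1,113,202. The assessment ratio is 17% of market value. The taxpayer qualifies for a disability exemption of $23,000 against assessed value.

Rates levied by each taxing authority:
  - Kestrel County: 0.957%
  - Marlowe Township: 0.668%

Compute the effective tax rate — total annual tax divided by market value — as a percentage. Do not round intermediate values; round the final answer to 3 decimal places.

0.243%

Assessed value = $1,113,202 × 0.17 = $189,244.34
Taxable value = $189,244.34 − $23,000 = $166,244.34
Kestrel County: $166,244.34 × 0.00957 = $1,590.9583338
Marlowe Township: $166,244.34 × 0.00668 = $1,110.5121912
Total tax = $2,701.470525
Effective rate = $2,701.470525 ÷ $1,113,202 = 0.243% of market value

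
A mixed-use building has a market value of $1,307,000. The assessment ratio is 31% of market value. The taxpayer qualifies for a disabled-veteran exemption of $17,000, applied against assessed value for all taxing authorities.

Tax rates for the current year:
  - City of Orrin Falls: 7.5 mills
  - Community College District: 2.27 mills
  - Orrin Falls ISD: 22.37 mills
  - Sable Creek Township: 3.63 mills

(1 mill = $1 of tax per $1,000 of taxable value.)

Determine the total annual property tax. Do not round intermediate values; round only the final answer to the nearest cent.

Assessed value = $1,307,000 × 0.31 = $405,170
Taxable value = $405,170 − $17,000 = $388,170
City of Orrin Falls: $388,170 × 0.0075 = $2,911.275
Community College District: $388,170 × 0.00227 = $881.1459
Orrin Falls ISD: $388,170 × 0.02237 = $8,683.3629
Sable Creek Township: $388,170 × 0.00363 = $1,409.0571
Total = $2,911.275 + $881.1459 + $8,683.3629 + $1,409.0571 = $13,884.8409

$13,884.84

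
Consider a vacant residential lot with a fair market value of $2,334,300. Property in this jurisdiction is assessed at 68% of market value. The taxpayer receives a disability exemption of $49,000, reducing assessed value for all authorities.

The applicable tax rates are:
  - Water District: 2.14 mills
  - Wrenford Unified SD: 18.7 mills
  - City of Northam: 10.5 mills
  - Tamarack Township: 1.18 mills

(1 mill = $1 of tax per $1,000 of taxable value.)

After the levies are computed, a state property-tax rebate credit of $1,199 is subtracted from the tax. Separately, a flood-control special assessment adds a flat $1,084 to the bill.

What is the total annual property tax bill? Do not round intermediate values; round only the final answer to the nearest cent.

Assessed value = $2,334,300 × 0.68 = $1,587,324
Taxable value = $1,587,324 − $49,000 = $1,538,324
Water District: $1,538,324 × 0.00214 = $3,292.01336
Wrenford Unified SD: $1,538,324 × 0.0187 = $28,766.6588
City of Northam: $1,538,324 × 0.0105 = $16,152.402
Tamarack Township: $1,538,324 × 0.00118 = $1,815.22232
Levies subtotal = $50,026.29648
After credit = $50,026.29648 − $1,199 = $48,827.29648
Total = $48,827.29648 + $1,084 = $49,911.29648

$49,911.30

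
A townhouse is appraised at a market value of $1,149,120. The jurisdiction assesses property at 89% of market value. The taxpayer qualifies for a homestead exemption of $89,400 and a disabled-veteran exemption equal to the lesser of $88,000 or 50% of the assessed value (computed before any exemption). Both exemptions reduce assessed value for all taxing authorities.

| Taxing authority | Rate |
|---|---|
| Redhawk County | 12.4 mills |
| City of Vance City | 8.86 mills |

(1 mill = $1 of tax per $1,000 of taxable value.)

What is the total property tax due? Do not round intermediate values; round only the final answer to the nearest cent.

$17,971.44

Assessed value = $1,149,120 × 0.89 = $1,022,716.8
Disabled-veteran exemption = min($88,000, 50% × $1,022,716.8) = min($88,000, $511,358.4) = $88,000 (dollar cap binds)
Taxable value = $1,022,716.8 − $89,400 − $88,000 = $845,316.8
Redhawk County: $845,316.8 × 0.0124 = $10,481.92832
City of Vance City: $845,316.8 × 0.00886 = $7,489.506848
Total = $17,971.435168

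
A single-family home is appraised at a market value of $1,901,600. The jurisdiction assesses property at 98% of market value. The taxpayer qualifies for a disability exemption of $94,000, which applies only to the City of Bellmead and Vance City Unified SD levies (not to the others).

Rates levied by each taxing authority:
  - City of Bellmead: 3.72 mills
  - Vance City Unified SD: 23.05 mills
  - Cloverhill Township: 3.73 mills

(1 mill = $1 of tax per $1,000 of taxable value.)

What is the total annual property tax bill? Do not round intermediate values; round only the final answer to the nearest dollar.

$54,322

Assessed value = $1,901,600 × 0.98 = $1,863,568
City of Bellmead: ($1,863,568 − $94,000) × 0.00372 = $1,769,568 × 0.00372 = $6,582.79296
Vance City Unified SD: ($1,863,568 − $94,000) × 0.02305 = $1,769,568 × 0.02305 = $40,788.5424
Cloverhill Township: $1,863,568 × 0.00373 = $6,951.10864
Total = $54,322.444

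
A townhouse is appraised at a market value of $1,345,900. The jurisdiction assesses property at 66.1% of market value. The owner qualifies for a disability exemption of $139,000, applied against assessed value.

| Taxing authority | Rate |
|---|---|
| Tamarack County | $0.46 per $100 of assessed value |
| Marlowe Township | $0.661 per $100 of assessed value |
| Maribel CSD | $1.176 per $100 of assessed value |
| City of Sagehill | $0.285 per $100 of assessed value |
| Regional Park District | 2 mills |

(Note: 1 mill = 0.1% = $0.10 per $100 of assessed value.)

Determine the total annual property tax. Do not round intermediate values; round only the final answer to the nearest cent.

Assessed value = $1,345,900 × 0.661 = $889,639.9
Taxable value = $889,639.9 − $139,000 = $750,639.9
Tamarack County: $750,639.9 × 0.0046 = $3,452.94354
Marlowe Township: $750,639.9 × 0.00661 = $4,961.729739
Maribel CSD: $750,639.9 × 0.01176 = $8,827.525224
City of Sagehill: $750,639.9 × 0.00285 = $2,139.323715
Regional Park District: $750,639.9 × 0.002 = $1,501.2798
Total = $20,882.802018

$20,882.80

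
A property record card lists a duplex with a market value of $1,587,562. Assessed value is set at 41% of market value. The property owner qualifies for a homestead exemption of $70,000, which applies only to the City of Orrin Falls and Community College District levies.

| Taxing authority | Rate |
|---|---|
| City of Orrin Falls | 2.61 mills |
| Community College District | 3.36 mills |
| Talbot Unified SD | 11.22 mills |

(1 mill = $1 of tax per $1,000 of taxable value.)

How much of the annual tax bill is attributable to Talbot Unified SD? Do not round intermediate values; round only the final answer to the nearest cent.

$7,303.10

Assessed value = $1,587,562 × 0.41 = $650,900.42
Talbot Unified SD taxable value = $650,900.42 (exemption does not apply)
Talbot Unified SD levy = $650,900.42 × 0.01122 = $7,303.1027124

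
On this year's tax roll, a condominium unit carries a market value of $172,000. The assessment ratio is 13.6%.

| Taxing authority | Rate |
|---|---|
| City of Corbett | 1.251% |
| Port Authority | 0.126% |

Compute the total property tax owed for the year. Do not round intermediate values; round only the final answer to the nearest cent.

$322.11

Assessed value = $172,000 × 0.136 = $23,392
City of Corbett: $23,392 × 0.01251 = $292.63392
Port Authority: $23,392 × 0.00126 = $29.47392
Total = $292.63392 + $29.47392 = $322.10784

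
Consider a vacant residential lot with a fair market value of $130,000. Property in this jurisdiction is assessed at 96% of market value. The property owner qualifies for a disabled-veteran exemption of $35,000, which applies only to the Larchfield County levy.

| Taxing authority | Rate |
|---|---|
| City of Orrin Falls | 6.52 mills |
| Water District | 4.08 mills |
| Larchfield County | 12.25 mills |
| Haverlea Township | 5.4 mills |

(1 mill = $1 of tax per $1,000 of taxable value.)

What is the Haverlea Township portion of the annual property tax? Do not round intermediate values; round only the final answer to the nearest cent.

$673.92

Assessed value = $130,000 × 0.96 = $124,800
Haverlea Township taxable value = $124,800 (exemption does not apply)
Haverlea Township levy = $124,800 × 0.0054 = $673.92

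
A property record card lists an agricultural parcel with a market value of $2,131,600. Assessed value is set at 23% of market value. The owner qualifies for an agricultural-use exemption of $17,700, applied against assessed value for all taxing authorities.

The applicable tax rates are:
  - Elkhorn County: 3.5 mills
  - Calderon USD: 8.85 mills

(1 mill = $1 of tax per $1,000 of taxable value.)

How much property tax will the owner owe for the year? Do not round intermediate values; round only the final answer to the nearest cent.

Assessed value = $2,131,600 × 0.23 = $490,268
Taxable value = $490,268 − $17,700 = $472,568
Elkhorn County: $472,568 × 0.0035 = $1,653.988
Calderon USD: $472,568 × 0.00885 = $4,182.2268
Total = $1,653.988 + $4,182.2268 = $5,836.2148

$5,836.21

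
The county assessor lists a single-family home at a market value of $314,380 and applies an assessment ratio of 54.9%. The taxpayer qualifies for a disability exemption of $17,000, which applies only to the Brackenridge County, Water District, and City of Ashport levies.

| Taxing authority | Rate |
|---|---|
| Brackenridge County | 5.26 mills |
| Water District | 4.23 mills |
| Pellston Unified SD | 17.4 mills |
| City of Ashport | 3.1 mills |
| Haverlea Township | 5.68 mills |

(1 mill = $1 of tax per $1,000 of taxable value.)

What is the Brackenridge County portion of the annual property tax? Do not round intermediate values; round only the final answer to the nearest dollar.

$818

Assessed value = $314,380 × 0.549 = $172,594.62
Brackenridge County taxable value = $172,594.62 − $17,000 = $155,594.62
Brackenridge County levy = $155,594.62 × 0.00526 = $818.4277012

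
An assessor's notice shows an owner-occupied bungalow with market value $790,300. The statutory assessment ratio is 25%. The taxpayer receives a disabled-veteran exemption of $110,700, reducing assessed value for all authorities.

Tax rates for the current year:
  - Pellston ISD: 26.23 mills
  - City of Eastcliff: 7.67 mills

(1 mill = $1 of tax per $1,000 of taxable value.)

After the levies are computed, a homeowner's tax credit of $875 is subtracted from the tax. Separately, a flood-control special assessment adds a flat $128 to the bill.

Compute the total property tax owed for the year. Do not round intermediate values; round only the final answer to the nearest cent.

Assessed value = $790,300 × 0.25 = $197,575
Taxable value = $197,575 − $110,700 = $86,875
Pellston ISD: $86,875 × 0.02623 = $2,278.73125
City of Eastcliff: $86,875 × 0.00767 = $666.33125
Levies subtotal = $2,945.0625
After credit = $2,945.0625 − $875 = $2,070.0625
Total = $2,070.0625 + $128 = $2,198.0625

$2,198.06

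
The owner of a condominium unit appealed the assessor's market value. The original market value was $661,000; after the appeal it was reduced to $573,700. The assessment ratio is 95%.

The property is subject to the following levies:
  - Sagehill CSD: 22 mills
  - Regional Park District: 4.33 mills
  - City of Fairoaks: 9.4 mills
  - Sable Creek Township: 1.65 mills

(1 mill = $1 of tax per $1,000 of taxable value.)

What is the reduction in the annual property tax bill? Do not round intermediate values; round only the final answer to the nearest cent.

Old assessed value = $661,000 × 0.95 = $627,950
New assessed value = $573,700 × 0.95 = $545,015
Combined rate = 0.022 + 0.00433 + 0.0094 + 0.00165 = 0.03738
Old tax = $627,950 × 0.03738 = $23,472.771
New tax = $545,015 × 0.03738 = $20,372.6607
Reduction = $23,472.771 − $20,372.6607 = $3,100.1103

$3,100.11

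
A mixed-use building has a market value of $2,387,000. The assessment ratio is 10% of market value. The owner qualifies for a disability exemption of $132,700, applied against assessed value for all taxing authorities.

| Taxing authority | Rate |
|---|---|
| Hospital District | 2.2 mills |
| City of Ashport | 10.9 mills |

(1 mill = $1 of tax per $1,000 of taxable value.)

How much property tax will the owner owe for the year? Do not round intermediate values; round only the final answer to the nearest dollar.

$1,389

Assessed value = $2,387,000 × 0.1 = $238,700
Taxable value = $238,700 − $132,700 = $106,000
Hospital District: $106,000 × 0.0022 = $233.2
City of Ashport: $106,000 × 0.0109 = $1,155.4
Total = $233.2 + $1,155.4 = $1,388.6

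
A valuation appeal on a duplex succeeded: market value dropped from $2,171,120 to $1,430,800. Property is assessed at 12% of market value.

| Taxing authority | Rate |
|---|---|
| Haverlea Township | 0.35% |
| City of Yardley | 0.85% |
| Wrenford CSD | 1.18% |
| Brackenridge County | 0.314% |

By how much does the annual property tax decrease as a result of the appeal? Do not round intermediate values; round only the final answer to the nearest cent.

Old assessed value = $2,171,120 × 0.12 = $260,534.4
New assessed value = $1,430,800 × 0.12 = $171,696
Combined rate = 0.0035 + 0.0085 + 0.0118 + 0.00314 = 0.02694
Old tax = $260,534.4 × 0.02694 = $7,018.796736
New tax = $171,696 × 0.02694 = $4,625.49024
Reduction = $7,018.796736 − $4,625.49024 = $2,393.306496

$2,393.31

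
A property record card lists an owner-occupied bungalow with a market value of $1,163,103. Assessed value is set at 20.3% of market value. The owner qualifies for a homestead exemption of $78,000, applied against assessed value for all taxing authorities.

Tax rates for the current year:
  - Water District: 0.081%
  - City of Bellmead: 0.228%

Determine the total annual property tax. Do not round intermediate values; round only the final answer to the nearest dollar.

$489

Assessed value = $1,163,103 × 0.203 = $236,109.909
Taxable value = $236,109.909 − $78,000 = $158,109.909
Water District: $158,109.909 × 0.00081 = $128.06902629
City of Bellmead: $158,109.909 × 0.00228 = $360.49059252
Total = $128.06902629 + $360.49059252 = $488.55961881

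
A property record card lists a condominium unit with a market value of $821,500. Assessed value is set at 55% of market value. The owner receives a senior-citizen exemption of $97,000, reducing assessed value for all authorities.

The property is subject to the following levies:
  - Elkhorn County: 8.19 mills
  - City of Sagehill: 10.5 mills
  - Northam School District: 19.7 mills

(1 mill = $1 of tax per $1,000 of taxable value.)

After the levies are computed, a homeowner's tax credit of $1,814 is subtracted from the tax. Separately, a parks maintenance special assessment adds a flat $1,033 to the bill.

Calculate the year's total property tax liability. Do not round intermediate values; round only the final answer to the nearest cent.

Assessed value = $821,500 × 0.55 = $451,825
Taxable value = $451,825 − $97,000 = $354,825
Elkhorn County: $354,825 × 0.00819 = $2,906.01675
City of Sagehill: $354,825 × 0.0105 = $3,725.6625
Northam School District: $354,825 × 0.0197 = $6,990.0525
Levies subtotal = $13,621.73175
After credit = $13,621.73175 − $1,814 = $11,807.73175
Total = $11,807.73175 + $1,033 = $12,840.73175

$12,840.73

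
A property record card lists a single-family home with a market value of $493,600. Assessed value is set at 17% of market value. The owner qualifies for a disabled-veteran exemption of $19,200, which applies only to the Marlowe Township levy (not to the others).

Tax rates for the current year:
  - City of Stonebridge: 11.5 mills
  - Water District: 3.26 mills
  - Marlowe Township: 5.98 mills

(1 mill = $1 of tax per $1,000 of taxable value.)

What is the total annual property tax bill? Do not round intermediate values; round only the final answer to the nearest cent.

Assessed value = $493,600 × 0.17 = $83,912
City of Stonebridge: $83,912 × 0.0115 = $964.988
Water District: $83,912 × 0.00326 = $273.55312
Marlowe Township: ($83,912 − $19,200) × 0.00598 = $64,712 × 0.00598 = $386.97776
Total = $1,625.51888

$1,625.52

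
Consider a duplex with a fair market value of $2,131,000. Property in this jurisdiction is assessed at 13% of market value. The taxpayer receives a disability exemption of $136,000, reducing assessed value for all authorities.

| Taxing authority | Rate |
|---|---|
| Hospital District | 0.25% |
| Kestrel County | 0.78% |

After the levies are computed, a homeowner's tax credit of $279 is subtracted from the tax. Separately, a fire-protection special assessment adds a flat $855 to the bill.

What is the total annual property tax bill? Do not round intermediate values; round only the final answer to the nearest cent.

Assessed value = $2,131,000 × 0.13 = $277,030
Taxable value = $277,030 − $136,000 = $141,030
Hospital District: $141,030 × 0.0025 = $352.575
Kestrel County: $141,030 × 0.0078 = $1,100.034
Levies subtotal = $1,452.609
After credit = $1,452.609 − $279 = $1,173.609
Total = $1,173.609 + $855 = $2,028.609

$2,028.61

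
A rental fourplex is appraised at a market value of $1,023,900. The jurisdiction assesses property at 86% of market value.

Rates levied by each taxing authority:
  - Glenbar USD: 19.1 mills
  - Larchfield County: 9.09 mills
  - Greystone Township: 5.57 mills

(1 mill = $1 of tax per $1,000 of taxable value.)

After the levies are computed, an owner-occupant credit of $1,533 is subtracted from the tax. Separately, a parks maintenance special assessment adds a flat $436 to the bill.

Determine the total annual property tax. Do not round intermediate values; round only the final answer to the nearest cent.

$28,630.50

Assessed value = $1,023,900 × 0.86 = $880,554
Glenbar USD: $880,554 × 0.0191 = $16,818.5814
Larchfield County: $880,554 × 0.00909 = $8,004.23586
Greystone Township: $880,554 × 0.00557 = $4,904.68578
Levies subtotal = $29,727.50304
After credit = $29,727.50304 − $1,533 = $28,194.50304
Total = $28,194.50304 + $436 = $28,630.50304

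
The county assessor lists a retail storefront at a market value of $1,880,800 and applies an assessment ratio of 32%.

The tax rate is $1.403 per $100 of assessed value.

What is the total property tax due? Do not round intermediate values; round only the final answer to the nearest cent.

$8,444.04

Assessed value = $1,880,800 × 0.32 = $601,856
Tax = $601,856 × 0.01403 = $8,444.03968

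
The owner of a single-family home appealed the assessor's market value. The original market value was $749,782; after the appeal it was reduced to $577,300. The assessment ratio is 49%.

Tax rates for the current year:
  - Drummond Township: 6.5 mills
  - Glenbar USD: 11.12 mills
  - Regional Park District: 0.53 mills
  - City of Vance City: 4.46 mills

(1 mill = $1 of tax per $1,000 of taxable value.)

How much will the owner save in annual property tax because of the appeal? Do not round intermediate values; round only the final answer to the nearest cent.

Old assessed value = $749,782 × 0.49 = $367,393.18
New assessed value = $577,300 × 0.49 = $282,877
Combined rate = 0.0065 + 0.01112 + 0.00053 + 0.00446 = 0.02261
Old tax = $367,393.18 × 0.02261 = $8,306.7597998
New tax = $282,877 × 0.02261 = $6,395.84897
Reduction = $8,306.7597998 − $6,395.84897 = $1,910.9108298

$1,910.91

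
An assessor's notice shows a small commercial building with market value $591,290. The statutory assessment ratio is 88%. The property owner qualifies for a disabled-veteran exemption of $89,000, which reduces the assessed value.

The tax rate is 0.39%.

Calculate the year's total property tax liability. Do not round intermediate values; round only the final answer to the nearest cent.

Assessed value = $591,290 × 0.88 = $520,335.2
Taxable value = $520,335.2 − $89,000 = $431,335.2
Tax = $431,335.2 × 0.0039 = $1,682.20728

$1,682.21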